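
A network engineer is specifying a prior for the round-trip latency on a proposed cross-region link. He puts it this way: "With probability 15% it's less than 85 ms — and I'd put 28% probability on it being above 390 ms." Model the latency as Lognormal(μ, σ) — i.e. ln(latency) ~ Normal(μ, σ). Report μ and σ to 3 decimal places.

If T ~ Lognormal(μ,σ) then ln T ~ Normal(μ,σ), so the p-quantile of ln T is μ + z_p·σ.
ln(85) = 4.443 and ln(390) = 5.966; z_{0.15} = -1.036, z_{0.72} = 0.5828.
σ = (5.966 − 4.443)/(0.5828 − (-1.036)) = 0.941.
μ = 4.443 − (-1.036)·0.941 = 5.418.

μ ≈ 5.418, σ ≈ 0.941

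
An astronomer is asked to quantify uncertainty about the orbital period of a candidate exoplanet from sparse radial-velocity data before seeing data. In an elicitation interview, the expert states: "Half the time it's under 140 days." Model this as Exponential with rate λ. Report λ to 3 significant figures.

λ ≈ 0.00495

Exponential median = ln 2 / λ, so λ = ln 2 / 140.0 = 0.00495.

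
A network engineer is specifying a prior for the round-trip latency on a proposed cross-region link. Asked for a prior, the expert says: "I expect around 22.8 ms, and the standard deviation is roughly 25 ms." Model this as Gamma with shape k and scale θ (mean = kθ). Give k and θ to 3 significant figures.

k ≈ 0.832, θ ≈ 27.4

For Gamma(k, scale θ): mean = kθ, variance = kθ², so CV = 1/√k.
CV = SD/mean = 25/22.8 = 1.096, hence k = 1/CV² = 0.832.
Then θ = mean/k = 22.8/0.832 = 27.4.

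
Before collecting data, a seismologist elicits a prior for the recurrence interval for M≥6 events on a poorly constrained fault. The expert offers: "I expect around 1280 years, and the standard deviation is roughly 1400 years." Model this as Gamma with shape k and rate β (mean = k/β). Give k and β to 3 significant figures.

k ≈ 0.836, β ≈ 0.000653

For Gamma(k, rate β): mean = k/β, variance = k/β², so CV = 1/√k.
CV = SD/mean = 1400/1280 = 1.094, hence k = 1/CV² = 0.836.
Then β = k/mean = 0.836/1280 = 0.000653.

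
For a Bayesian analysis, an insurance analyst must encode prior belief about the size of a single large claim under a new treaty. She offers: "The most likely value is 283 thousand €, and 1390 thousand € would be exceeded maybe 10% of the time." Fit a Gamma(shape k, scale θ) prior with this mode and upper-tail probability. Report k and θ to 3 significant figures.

k ≈ 1.7, θ ≈ 405

Gamma(k,θ) with k>1 has mode (k−1)θ, so θ = 283/(k−1).
Need P(X < 1390) = 0.9 with θ tied to k this way. Start at k = 2, θ = 283: P(X<1390) ≈ 0.956.
Too high — lower k to spread out. Iterating converges to k ≈ 1.7.
Then θ = 283/(1.7−1) ≈ 405.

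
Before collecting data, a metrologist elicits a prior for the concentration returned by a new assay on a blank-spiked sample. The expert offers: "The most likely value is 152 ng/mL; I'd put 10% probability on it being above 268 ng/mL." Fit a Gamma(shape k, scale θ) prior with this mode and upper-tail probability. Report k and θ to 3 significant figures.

Gamma(k,θ) with k>1 has mode (k−1)θ, so θ = 152/(k−1).
Need P(X < 268) = 0.9 with θ tied to k this way. Start at k = 2, θ = 152: P(X<268) ≈ 0.526.
Too low — raise k to concentrate. Iterating converges to k ≈ 6.91.
Then θ = 152/(6.91−1) ≈ 25.7.

k ≈ 6.91, θ ≈ 25.7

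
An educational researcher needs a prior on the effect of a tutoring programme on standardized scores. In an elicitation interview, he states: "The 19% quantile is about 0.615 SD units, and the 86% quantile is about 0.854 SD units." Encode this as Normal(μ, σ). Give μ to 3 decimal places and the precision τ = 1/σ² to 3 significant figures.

μ = 0.722, τ = 67.1

The p-quantile of Normal(μ,σ) is μ + z_p·σ, with z_{0.19} = -0.8779 and z_{0.86} = 1.08.
Eliminate σ: μ = (z₂·x₁ − z₁·x₂)/(z₂ − z₁) = (1.08·0.615 − (-0.8779)·0.854)/1.958 = 0.722.
Then σ = (x₂ − x₁)/(z₂ − z₁) = (0.854 − 0.615)/1.958 = 0.122.
Precision τ = 1/σ² = 1/0.122² = 67.1.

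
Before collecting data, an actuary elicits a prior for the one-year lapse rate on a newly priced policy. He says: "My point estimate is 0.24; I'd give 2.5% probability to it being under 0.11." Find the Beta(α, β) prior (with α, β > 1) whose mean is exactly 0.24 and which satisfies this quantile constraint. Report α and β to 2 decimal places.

With mean 0.24 fixed, write α = 0.24s, β = 0.76s where s = α+β.
Need P(θ < 0.11) = 0.025 under Beta(0.24s, 0.76s). Normal approximation: (q−m)/√(m(1−m)/s) ≈ z_{0.025} = -1.96, so s ≈ 0.24·0.76·(-1.96)²/(0.11−0.24)² = 41.5.
At s = 41.5: P(θ<0.11) ≈ 0.011. Adjusting to match 0.025 gives s ≈ 31.28.
So α = 0.24·31.28 ≈ 7.51, β = 0.76·31.28 ≈ 23.77.

α ≈ 7.51, β ≈ 23.77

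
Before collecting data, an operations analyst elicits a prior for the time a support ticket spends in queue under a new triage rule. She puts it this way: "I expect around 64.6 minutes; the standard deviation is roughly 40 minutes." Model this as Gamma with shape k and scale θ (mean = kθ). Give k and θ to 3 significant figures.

k ≈ 2.61, θ ≈ 24.8

For Gamma(k, scale θ): mean = kθ, variance = kθ², so CV = 1/√k.
CV = SD/mean = 40/64.6 = 0.6192, hence k = 1/CV² = 2.61.
Then θ = mean/k = 64.6/2.61 = 24.8.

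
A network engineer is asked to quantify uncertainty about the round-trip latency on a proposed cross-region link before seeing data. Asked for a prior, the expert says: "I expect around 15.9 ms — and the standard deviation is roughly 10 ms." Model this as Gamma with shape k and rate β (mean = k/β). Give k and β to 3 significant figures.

For Gamma(k, rate β): mean = k/β, variance = k/β², so CV = 1/√k.
CV = SD/mean = 10/15.9 = 0.6289, hence k = 1/CV² = 2.53.
Then β = k/mean = 2.53/15.9 = 0.159.

k ≈ 2.53, β ≈ 0.159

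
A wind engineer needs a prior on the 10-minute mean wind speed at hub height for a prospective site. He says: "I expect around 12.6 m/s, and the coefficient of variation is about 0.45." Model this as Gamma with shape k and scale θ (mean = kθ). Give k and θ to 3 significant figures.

k ≈ 4.94, θ ≈ 2.55

For Gamma(k, scale θ): mean = kθ, variance = kθ², so CV = 1/√k.
CV = 0.45, hence k = 1/CV² = 4.94.
Then θ = mean/k = 12.6/4.94 = 2.55.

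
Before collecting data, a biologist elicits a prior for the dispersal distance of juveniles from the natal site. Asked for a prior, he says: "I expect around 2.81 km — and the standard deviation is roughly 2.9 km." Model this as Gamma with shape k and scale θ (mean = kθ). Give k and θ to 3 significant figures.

k ≈ 0.939, θ ≈ 2.99

For Gamma(k, scale θ): mean = kθ, variance = kθ², so CV = 1/√k.
CV = SD/mean = 2.9/2.81 = 1.032, hence k = 1/CV² = 0.939.
Then θ = mean/k = 2.81/0.939 = 2.99.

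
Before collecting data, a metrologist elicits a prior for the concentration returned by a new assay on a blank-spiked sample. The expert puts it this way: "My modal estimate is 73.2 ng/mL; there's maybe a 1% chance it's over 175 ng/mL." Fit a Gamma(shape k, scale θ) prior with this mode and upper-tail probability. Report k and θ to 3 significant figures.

k ≈ 7.24, θ ≈ 11.7

Gamma(k,θ) with k>1 has mode (k−1)θ, so θ = 73.2/(k−1).
Need P(X < 175) = 0.99 with θ tied to k this way. Start at k = 2, θ = 73.2: P(X<175) ≈ 0.690.
Too low — raise k to concentrate. Iterating converges to k ≈ 7.24.
Then θ = 73.2/(7.24−1) ≈ 11.7.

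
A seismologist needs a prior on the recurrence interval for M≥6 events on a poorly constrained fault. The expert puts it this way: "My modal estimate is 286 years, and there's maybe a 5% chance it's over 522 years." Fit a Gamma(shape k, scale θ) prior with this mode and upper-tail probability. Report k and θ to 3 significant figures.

Gamma(k,θ) with k>1 has mode (k−1)θ, so θ = 286/(k−1).
Need P(X < 522) = 0.95 with θ tied to k this way. Start at k = 2, θ = 286: P(X<522) ≈ 0.545.
Too low — raise k to concentrate. Iterating converges to k ≈ 8.69.
Then θ = 286/(8.69−1) ≈ 37.2.

k ≈ 8.69, θ ≈ 37.2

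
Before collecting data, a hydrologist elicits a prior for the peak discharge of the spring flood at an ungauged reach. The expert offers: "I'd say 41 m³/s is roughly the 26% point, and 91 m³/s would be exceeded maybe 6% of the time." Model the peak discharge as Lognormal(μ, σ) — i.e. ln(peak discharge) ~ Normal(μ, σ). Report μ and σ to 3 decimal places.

μ ≈ 3.947, σ ≈ 0.363

If T ~ Lognormal(μ,σ) then ln T ~ Normal(μ,σ), so the p-quantile of ln T is μ + z_p·σ.
ln(41) = 3.714 and ln(91) = 4.511; z_{0.26} = -0.6433, z_{0.94} = 1.555.
σ = (4.511 − 3.714)/(1.555 − (-0.6433)) = 0.363.
μ = 3.714 − (-0.6433)·0.363 = 3.947.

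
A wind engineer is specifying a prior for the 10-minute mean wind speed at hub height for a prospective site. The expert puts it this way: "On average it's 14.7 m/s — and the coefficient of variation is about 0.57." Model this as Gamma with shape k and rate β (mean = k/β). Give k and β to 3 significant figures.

For Gamma(k, rate β): mean = k/β, variance = k/β², so CV = 1/√k.
CV = 0.57, hence k = 1/CV² = 3.08.
Then β = k/mean = 3.08/14.7 = 0.209.

k ≈ 3.08, β ≈ 0.209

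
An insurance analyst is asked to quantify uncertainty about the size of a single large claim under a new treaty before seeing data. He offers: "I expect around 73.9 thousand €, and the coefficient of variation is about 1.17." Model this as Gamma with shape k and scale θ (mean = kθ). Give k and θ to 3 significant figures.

k ≈ 0.731, θ ≈ 101

For Gamma(k, scale θ): mean = kθ, variance = kθ², so CV = 1/√k.
CV = 1.17, hence k = 1/CV² = 0.731.
Then θ = mean/k = 73.9/0.731 = 101.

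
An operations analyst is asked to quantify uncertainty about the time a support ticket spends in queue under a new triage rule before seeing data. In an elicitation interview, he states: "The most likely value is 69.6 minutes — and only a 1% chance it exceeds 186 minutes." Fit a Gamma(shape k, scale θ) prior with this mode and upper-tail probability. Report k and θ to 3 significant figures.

Gamma(k,θ) with k>1 has mode (k−1)θ, so θ = 69.6/(k−1).
Need P(X < 186) = 0.99 with θ tied to k this way. Start at k = 2, θ = 69.6: P(X<186) ≈ 0.746.
Too low — raise k to concentrate. Iterating converges to k ≈ 5.79.
Then θ = 69.6/(5.79−1) ≈ 14.5.

k ≈ 5.79, θ ≈ 14.5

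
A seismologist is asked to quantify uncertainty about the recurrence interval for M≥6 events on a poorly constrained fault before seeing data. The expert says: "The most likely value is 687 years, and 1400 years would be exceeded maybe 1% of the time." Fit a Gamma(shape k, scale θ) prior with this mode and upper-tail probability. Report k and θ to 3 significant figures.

Gamma(k,θ) with k>1 has mode (k−1)θ, so θ = 687/(k−1).
Need P(X < 1400) = 0.99 with θ tied to k this way. Start at k = 2, θ = 687: P(X<1400) ≈ 0.604.
Too low — raise k to concentrate. Iterating converges to k ≈ 10.7.
Then θ = 687/(10.7−1) ≈ 71.1.

k ≈ 10.7, θ ≈ 71.1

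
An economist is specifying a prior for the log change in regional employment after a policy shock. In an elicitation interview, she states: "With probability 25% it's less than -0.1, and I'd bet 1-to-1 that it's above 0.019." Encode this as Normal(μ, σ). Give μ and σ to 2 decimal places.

For Normal(μ,σ), the p-quantile is μ + z_p·σ. Here z_{0.25} = -0.6745, z_{0.5} = 0.
So -0.1 = μ − 0.6745σ and 0.019 = μ + 0σ.
Subtracting: σ = (0.019 − -0.1)/(0 − (-0.6745)) = 0.18.
Then μ = -0.1 − (-0.6745)·0.18 = 0.02.

μ = 0.02, σ = 0.18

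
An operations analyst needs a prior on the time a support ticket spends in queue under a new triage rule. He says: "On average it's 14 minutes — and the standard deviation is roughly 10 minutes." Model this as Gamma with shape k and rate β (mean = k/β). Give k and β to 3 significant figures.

For Gamma(k, rate β): mean = k/β, variance = k/β², so CV = 1/√k.
CV = SD/mean = 10/14 = 0.7143, hence k = 1/CV² = 1.96.
Then β = k/mean = 1.96/14 = 0.14.

k ≈ 1.96, β ≈ 0.14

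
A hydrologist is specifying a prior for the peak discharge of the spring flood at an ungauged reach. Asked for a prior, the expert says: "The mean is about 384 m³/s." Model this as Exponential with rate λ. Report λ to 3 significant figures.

Exponential mean = 1/λ, so λ = 1/384.0 = 0.0026.

λ ≈ 0.0026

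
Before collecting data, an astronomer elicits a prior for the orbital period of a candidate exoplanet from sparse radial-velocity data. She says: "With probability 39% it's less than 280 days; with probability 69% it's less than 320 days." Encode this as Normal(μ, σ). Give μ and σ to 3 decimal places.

For Normal(μ,σ), the p-quantile is μ + z_p·σ. Here z_{0.39} = -0.2793, z_{0.69} = 0.4959.
So 280 = μ − 0.2793σ and 320 = μ + 0.4959σ.
Subtracting: σ = (320 − 280)/(0.4959 − (-0.2793)) = 51.602.
Then μ = 280 − (-0.2793)·51.602 = 294.413.

μ = 294.413, σ = 51.602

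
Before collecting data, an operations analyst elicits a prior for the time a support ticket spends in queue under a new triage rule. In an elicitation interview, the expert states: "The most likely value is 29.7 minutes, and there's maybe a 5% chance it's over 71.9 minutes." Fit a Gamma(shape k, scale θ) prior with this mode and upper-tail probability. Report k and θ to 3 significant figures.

Gamma(k,θ) with k>1 has mode (k−1)θ, so θ = 29.7/(k−1).
Need P(X < 71.9) = 0.95 with θ tied to k this way. Start at k = 2, θ = 29.7: P(X<71.9) ≈ 0.696.
Too low — raise k to concentrate. Iterating converges to k ≈ 4.49.
Then θ = 29.7/(4.49−1) ≈ 8.52.

k ≈ 4.49, θ ≈ 8.52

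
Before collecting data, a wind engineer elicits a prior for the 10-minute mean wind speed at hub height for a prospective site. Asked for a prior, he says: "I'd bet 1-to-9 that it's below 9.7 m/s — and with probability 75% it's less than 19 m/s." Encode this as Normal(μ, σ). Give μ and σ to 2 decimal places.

μ = 15.79, σ = 4.75

The p-quantile of Normal(μ,σ) is μ + z_p·σ, with z_{0.1} = -1.282 and z_{0.75} = 0.6745.
Eliminate σ: μ = (z₂·x₁ − z₁·x₂)/(z₂ − z₁) = (0.6745·9.7 − (-1.282)·19)/1.956 = 15.79.
Then σ = (x₂ − x₁)/(z₂ − z₁) = (19 − 9.7)/1.956 = 4.75.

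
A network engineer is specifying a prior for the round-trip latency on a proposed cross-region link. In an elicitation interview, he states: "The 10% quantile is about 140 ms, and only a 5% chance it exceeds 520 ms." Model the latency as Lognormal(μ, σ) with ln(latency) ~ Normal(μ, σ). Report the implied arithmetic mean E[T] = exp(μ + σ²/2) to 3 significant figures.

E[T] ≈ 275 ms

If T ~ Lognormal(μ,σ) then ln T ~ Normal(μ,σ), so the p-quantile of ln T is μ + z_p·σ.
ln(140) = 4.942 and ln(520) = 6.254; z_{0.1} = -1.282, z_{0.95} = 1.645.
σ = (6.254 − 4.942)/(1.645 − (-1.282)) = 0.448.
μ = 4.942 − (-1.282)·0.448 = 5.516.
E[T] = exp(μ + σ²/2) = exp(5.516 + 0.1005) = 275 ms.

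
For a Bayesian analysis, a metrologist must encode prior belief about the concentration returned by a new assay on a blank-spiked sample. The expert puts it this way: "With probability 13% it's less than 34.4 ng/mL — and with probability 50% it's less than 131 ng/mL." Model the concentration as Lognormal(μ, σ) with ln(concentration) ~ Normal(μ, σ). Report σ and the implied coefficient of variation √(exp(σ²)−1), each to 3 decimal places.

σ ≈ 1.187, CV ≈ 1.759

If T ~ Lognormal(μ,σ) then ln T ~ Normal(μ,σ), so the p-quantile of ln T is μ + z_p·σ.
ln(34.4) = 3.538 and ln(131) = 4.875; z_{0.13} = -1.126, z_{0.5} = 0.
σ = (4.875 − 3.538)/(0 − (-1.126)) = 1.187.
μ = 3.538 − (-1.126)·1.187 = 4.875.
CV = √(exp(σ²)−1) = √(exp(1.4092)−1) = 1.759.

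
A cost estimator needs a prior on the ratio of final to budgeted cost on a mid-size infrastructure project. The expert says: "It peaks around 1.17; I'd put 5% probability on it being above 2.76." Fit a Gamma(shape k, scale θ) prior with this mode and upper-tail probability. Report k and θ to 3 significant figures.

Gamma(k,θ) with k>1 has mode (k−1)θ, so θ = 1.17/(k−1).
Need P(X < 2.76) = 0.95 with θ tied to k this way. Start at k = 2, θ = 1.17: P(X<2.76) ≈ 0.683.
Too low — raise k to concentrate. Iterating converges to k ≈ 4.71.
Then θ = 1.17/(4.71−1) ≈ 0.315.

k ≈ 4.71, θ ≈ 0.315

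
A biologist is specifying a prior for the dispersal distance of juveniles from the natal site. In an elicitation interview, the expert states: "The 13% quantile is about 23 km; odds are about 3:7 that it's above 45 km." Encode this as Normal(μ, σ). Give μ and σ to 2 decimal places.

For Normal(μ,σ), the p-quantile is μ + z_p·σ. Here z_{0.13} = -1.126, z_{0.7} = 0.5244.
So 23 = μ − 1.126σ and 45 = μ + 0.5244σ.
Subtracting: σ = (45 − 23)/(0.5244 − (-1.126)) = 13.33.
Then μ = 23 − (-1.126)·13.33 = 38.01.

μ = 38.01, σ = 13.33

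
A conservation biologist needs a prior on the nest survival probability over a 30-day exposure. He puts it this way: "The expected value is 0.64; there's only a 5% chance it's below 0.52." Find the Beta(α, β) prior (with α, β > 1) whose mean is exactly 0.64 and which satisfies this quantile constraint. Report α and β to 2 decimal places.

With mean 0.64 fixed, write α = 0.64s, β = 0.36s where s = α+β.
Need P(θ < 0.52) = 0.05 under Beta(0.64s, 0.36s). Normal approximation: (q−m)/√(m(1−m)/s) ≈ z_{0.05} = -1.64, so s ≈ 0.64·0.36·(-1.64)²/(0.52−0.64)² = 43.3.
At s = 43.3: P(θ<0.52) ≈ 0.053. Adjusting to match 0.05 gives s ≈ 45.03.
So α = 0.64·45.03 ≈ 28.82, β = 0.36·45.03 ≈ 16.21.

α ≈ 28.82, β ≈ 16.21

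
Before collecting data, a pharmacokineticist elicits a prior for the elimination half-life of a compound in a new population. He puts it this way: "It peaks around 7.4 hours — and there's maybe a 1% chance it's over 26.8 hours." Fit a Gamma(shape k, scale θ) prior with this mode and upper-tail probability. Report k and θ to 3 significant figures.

k ≈ 3.59, θ ≈ 2.85

Gamma(k,θ) with k>1 has mode (k−1)θ, so θ = 7.4/(k−1).
Need P(X < 26.8) = 0.99 with θ tied to k this way. Start at k = 2, θ = 7.4: P(X<26.8) ≈ 0.876.
Too low — raise k to concentrate. Iterating converges to k ≈ 3.59.
Then θ = 7.4/(3.59−1) ≈ 2.85.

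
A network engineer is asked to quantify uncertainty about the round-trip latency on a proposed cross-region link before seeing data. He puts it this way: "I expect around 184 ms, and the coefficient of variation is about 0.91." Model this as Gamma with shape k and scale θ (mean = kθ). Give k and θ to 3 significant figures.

For Gamma(k, scale θ): mean = kθ, variance = kθ², so CV = 1/√k.
CV = 0.91, hence k = 1/CV² = 1.21.
Then θ = mean/k = 184/1.21 = 152.

k ≈ 1.21, θ ≈ 152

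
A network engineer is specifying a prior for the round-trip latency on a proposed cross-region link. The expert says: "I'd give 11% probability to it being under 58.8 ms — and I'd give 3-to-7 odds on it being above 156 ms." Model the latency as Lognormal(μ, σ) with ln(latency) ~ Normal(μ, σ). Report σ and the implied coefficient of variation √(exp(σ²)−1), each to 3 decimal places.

σ ≈ 0.557, CV ≈ 0.603

If T ~ Lognormal(μ,σ) then ln T ~ Normal(μ,σ), so the p-quantile of ln T is μ + z_p·σ.
ln(58.8) = 4.074 and ln(156) = 5.05; z_{0.11} = -1.227, z_{0.7} = 0.5244.
σ = (5.05 − 4.074)/(0.5244 − (-1.227)) = 0.557.
μ = 4.074 − (-1.227)·0.557 = 4.758.
CV = √(exp(σ²)−1) = √(exp(0.3105)−1) = 0.603.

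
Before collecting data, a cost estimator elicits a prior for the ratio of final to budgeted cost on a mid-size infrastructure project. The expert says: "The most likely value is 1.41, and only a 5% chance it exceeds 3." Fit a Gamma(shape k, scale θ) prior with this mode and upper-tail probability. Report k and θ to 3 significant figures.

k ≈ 5.84, θ ≈ 0.291

Gamma(k,θ) with k>1 has mode (k−1)θ, so θ = 1.41/(k−1).
Need P(X < 3) = 0.95 with θ tied to k this way. Start at k = 2, θ = 1.41: P(X<3) ≈ 0.627.
Too low — raise k to concentrate. Iterating converges to k ≈ 5.84.
Then θ = 1.41/(5.84−1) ≈ 0.291.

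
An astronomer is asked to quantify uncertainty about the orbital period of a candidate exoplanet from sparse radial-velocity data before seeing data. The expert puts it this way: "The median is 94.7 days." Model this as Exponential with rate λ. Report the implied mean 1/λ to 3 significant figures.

Exponential median = ln 2 / λ, so λ = ln 2 / 94.7 = 0.00732.
Mean = 1/λ = 137 days.

mean ≈ 137 days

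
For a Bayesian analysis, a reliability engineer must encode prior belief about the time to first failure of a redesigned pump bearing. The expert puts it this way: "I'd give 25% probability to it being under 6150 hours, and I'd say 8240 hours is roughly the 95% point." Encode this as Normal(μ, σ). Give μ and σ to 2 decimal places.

μ = 6757.79, σ = 901.12

For Normal(μ,σ), the p-quantile is μ + z_p·σ. Here z_{0.25} = -0.6745, z_{0.95} = 1.645.
So 6150 = μ − 0.6745σ and 8240 = μ + 1.645σ.
Subtracting: σ = (8240 − 6150)/(1.645 − (-0.6745)) = 901.12.
Then μ = 6150 − (-0.6745)·901.12 = 6757.79.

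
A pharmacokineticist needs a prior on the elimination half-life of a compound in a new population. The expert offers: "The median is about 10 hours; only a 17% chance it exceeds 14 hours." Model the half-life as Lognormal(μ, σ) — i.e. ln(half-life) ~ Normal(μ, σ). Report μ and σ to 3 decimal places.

μ ≈ 2.303, σ ≈ 0.353

If T ~ Lognormal(μ,σ) then ln T ~ Normal(μ,σ), so the p-quantile of ln T is μ + z_p·σ.
ln(10) = 2.303 and ln(14) = 2.639; z_{0.5} = 0, z_{0.83} = 0.9542.
σ = (2.639 − 2.303)/(0.9542 − (0)) = 0.353.
μ = 2.303 − (0)·0.353 = 2.303.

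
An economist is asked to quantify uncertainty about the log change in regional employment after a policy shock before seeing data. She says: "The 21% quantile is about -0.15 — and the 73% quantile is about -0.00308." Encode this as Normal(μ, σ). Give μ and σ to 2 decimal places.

μ = -0.07, σ = 0.10

The p-quantile of Normal(μ,σ) is μ + z_p·σ, with z_{0.21} = -0.8064 and z_{0.73} = 0.6128.
Eliminate σ: μ = (z₂·x₁ − z₁·x₂)/(z₂ − z₁) = (0.6128·-0.15 − (-0.8064)·-0.00308)/1.419 = -0.07.
Then σ = (x₂ − x₁)/(z₂ − z₁) = (-0.00308 − -0.15)/1.419 = 0.10.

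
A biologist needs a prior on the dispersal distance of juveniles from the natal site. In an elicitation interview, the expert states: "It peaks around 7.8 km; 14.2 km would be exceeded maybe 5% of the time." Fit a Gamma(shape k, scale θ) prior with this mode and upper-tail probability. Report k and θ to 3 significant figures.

Gamma(k,θ) with k>1 has mode (k−1)θ, so θ = 7.8/(k−1).
Need P(X < 14.2) = 0.95 with θ tied to k this way. Start at k = 2, θ = 7.8: P(X<14.2) ≈ 0.543.
Too low — raise k to concentrate. Iterating converges to k ≈ 8.76.
Then θ = 7.8/(8.76−1) ≈ 1.01.

k ≈ 8.76, θ ≈ 1.01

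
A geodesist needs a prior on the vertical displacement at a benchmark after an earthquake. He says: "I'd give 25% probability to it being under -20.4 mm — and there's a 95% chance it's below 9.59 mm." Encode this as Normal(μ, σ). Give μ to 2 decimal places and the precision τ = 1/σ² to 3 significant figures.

μ = -11.68, τ = 0.00598

For Normal(μ,σ), the p-quantile is μ + z_p·σ. Here z_{0.25} = -0.6745, z_{0.95} = 1.645.
So -20.4 = μ − 0.6745σ and 9.59 = μ + 1.645σ.
Subtracting: σ = (9.59 − -20.4)/(1.645 − (-0.6745)) = 12.93.
Then μ = -20.4 − (-0.6745)·12.93 = -11.68.
Precision τ = 1/σ² = 1/12.93² = 0.00598.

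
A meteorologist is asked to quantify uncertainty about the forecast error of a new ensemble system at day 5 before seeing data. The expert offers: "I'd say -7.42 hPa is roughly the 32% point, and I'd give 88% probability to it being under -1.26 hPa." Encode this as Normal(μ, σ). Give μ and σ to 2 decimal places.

The p-quantile of Normal(μ,σ) is μ + z_p·σ, with z_{0.32} = -0.4677 and z_{0.88} = 1.175.
Eliminate σ: μ = (z₂·x₁ − z₁·x₂)/(z₂ − z₁) = (1.175·-7.42 − (-0.4677)·-1.26)/1.643 = -5.67.
Then σ = (x₂ − x₁)/(z₂ − z₁) = (-1.26 − -7.42)/1.643 = 3.75.

μ = -5.67, σ = 3.75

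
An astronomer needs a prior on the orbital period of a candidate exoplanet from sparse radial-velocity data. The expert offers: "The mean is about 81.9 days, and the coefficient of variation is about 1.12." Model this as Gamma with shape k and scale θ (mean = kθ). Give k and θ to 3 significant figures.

For Gamma(k, scale θ): mean = kθ, variance = kθ², so CV = 1/√k.
CV = 1.12, hence k = 1/CV² = 0.797.
Then θ = mean/k = 81.9/0.797 = 103.

k ≈ 0.797, θ ≈ 103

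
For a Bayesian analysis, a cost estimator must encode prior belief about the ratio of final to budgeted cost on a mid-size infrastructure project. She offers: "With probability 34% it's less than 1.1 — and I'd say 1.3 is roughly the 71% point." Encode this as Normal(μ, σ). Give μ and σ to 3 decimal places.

μ = 1.185, σ = 0.207

The p-quantile of Normal(μ,σ) is μ + z_p·σ, with z_{0.34} = -0.4125 and z_{0.71} = 0.5534.
Eliminate σ: μ = (z₂·x₁ − z₁·x₂)/(z₂ − z₁) = (0.5534·1.1 − (-0.4125)·1.3)/0.9658 = 1.185.
Then σ = (x₂ − x₁)/(z₂ − z₁) = (1.3 − 1.1)/0.9658 = 0.207.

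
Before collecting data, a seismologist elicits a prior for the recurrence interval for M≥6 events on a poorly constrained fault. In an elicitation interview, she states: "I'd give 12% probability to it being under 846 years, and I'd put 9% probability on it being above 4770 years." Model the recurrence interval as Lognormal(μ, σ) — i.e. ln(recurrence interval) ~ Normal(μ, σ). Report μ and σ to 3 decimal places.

μ ≈ 7.548, σ ≈ 0.688

If T ~ Lognormal(μ,σ) then ln T ~ Normal(μ,σ), so the p-quantile of ln T is μ + z_p·σ.
ln(846) = 6.741 and ln(4770) = 8.47; z_{0.12} = -1.175, z_{0.91} = 1.341.
σ = (8.47 − 6.741)/(1.341 − (-1.175)) = 0.688.
μ = 6.741 − (-1.175)·0.688 = 7.548.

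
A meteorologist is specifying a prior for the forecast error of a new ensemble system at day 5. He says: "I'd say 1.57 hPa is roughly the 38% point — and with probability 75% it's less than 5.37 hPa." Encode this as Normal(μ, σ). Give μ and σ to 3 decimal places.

μ = 2.755, σ = 3.878

For Normal(μ,σ), the p-quantile is μ + z_p·σ. Here z_{0.38} = -0.3055, z_{0.75} = 0.6745.
So 1.57 = μ − 0.3055σ and 5.37 = μ + 0.6745σ.
Subtracting: σ = (5.37 − 1.57)/(0.6745 − (-0.3055)) = 3.878.
Then μ = 1.57 − (-0.3055)·3.878 = 2.755.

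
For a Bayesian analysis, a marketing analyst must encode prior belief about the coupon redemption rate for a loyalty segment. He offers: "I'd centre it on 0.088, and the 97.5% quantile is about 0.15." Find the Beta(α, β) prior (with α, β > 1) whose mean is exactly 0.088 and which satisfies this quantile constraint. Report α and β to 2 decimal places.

With mean 0.088 fixed, write α = 0.088s, β = 0.912s where s = α+β.
Need P(θ < 0.15) = 0.975 under Beta(0.088s, 0.912s). Normal approximation: (q−m)/√(m(1−m)/s) ≈ z_{0.975} = 1.96, so s ≈ 0.088·0.912·(1.96)²/(0.15−0.088)² = 80.2.
At s = 80.2: P(θ<0.15) ≈ 0.961. Adjusting to match 0.975 gives s ≈ 101.46.
So α = 0.088·101.46 ≈ 8.93, β = 0.912·101.46 ≈ 92.53.

α ≈ 8.93, β ≈ 92.53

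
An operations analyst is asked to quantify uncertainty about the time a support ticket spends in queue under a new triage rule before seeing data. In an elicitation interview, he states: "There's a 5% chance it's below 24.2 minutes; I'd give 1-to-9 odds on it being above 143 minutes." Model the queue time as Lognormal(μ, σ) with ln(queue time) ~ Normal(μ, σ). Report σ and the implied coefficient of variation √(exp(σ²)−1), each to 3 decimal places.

σ ≈ 0.607, CV ≈ 0.668

If T ~ Lognormal(μ,σ) then ln T ~ Normal(μ,σ), so the p-quantile of ln T is μ + z_p·σ.
ln(24.2) = 3.186 and ln(143) = 4.963; z_{0.05} = -1.645, z_{0.9} = 1.282.
σ = (4.963 − 3.186)/(1.282 − (-1.645)) = 0.607.
μ = 3.186 − (-1.645)·0.607 = 4.185.
CV = √(exp(σ²)−1) = √(exp(0.3685)−1) = 0.668.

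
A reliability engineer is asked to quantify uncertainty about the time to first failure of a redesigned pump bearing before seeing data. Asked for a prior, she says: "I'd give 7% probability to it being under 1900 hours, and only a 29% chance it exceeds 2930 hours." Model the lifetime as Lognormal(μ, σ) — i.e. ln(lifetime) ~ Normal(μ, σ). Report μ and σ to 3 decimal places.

If T ~ Lognormal(μ,σ) then ln T ~ Normal(μ,σ), so the p-quantile of ln T is μ + z_p·σ.
ln(1900) = 7.55 and ln(2930) = 7.983; z_{0.07} = -1.476, z_{0.71} = 0.5534.
σ = (7.983 − 7.55)/(0.5534 − (-1.476)) = 0.213.
μ = 7.55 − (-1.476)·0.213 = 7.865.

μ ≈ 7.865, σ ≈ 0.213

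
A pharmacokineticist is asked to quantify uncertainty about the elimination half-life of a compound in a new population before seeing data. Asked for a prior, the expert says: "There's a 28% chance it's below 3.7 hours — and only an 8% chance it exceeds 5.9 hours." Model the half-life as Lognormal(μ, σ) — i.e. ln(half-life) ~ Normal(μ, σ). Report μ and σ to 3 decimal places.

μ ≈ 1.445, σ ≈ 0.235

If T ~ Lognormal(μ,σ) then ln T ~ Normal(μ,σ), so the p-quantile of ln T is μ + z_p·σ.
ln(3.7) = 1.308 and ln(5.9) = 1.775; z_{0.28} = -0.5828, z_{0.92} = 1.405.
σ = (1.775 − 1.308)/(1.405 − (-0.5828)) = 0.235.
μ = 1.308 − (-0.5828)·0.235 = 1.445.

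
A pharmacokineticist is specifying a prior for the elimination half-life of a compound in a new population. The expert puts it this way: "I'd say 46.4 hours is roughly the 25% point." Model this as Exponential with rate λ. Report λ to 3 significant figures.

λ ≈ 0.0062

P(T < 46.4) = 1 − e^(−λ·46.4) = 0.25, so λ = −ln(1−0.25)/46.4 = −ln(0.75)/46.4 = 0.0062.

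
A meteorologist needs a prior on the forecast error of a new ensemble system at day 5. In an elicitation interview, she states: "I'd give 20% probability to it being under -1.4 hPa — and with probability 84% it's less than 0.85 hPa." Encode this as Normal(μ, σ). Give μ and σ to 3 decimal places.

For Normal(μ,σ), the p-quantile is μ + z_p·σ. Here z_{0.2} = -0.8416, z_{0.84} = 0.9945.
So -1.4 = μ − 0.8416σ and 0.85 = μ + 0.9945σ.
Subtracting: σ = (0.85 − -1.4)/(0.9945 − (-0.8416)) = 1.225.
Then μ = -1.4 − (-0.8416)·1.225 = -0.369.

μ = -0.369, σ = 1.225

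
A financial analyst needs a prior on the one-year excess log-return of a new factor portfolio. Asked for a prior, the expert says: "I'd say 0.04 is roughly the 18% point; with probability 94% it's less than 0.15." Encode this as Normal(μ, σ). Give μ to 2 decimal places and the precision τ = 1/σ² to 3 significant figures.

The p-quantile of Normal(μ,σ) is μ + z_p·σ, with z_{0.18} = -0.9154 and z_{0.94} = 1.555.
Eliminate σ: μ = (z₂·x₁ − z₁·x₂)/(z₂ − z₁) = (1.555·0.04 − (-0.9154)·0.15)/2.47 = 0.08.
Then σ = (x₂ − x₁)/(z₂ − z₁) = (0.15 − 0.04)/2.47 = 0.04.
Precision τ = 1/σ² = 1/0.04453² = 504.

μ = 0.08, τ = 504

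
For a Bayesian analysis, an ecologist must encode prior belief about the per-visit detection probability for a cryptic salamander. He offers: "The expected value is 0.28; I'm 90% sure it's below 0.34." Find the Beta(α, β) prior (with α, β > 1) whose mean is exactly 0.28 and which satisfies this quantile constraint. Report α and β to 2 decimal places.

With mean 0.28 fixed, write α = 0.28s, β = 0.72s where s = α+β.
Need P(θ < 0.34) = 0.9 under Beta(0.28s, 0.72s). Normal approximation: (q−m)/√(m(1−m)/s) ≈ z_{0.9} = 1.28, so s ≈ 0.28·0.72·(1.28)²/(0.34−0.28)² = 92.0.
At s = 92.0: P(θ<0.34) ≈ 0.897. Adjusting to match 0.9 gives s ≈ 94.54.
So α = 0.28·94.54 ≈ 26.47, β = 0.72·94.54 ≈ 68.07.

α ≈ 26.47, β ≈ 68.07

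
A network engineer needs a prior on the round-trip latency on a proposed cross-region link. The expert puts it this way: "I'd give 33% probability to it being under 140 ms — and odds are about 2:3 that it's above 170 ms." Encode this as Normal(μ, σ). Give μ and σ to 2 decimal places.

For Normal(μ,σ), the p-quantile is μ + z_p·σ. Here z_{0.33} = -0.4399, z_{0.6} = 0.2533.
So 140 = μ − 0.4399σ and 170 = μ + 0.2533σ.
Subtracting: σ = (170 − 140)/(0.2533 − (-0.4399)) = 43.27.
Then μ = 140 − (-0.4399)·43.27 = 159.04.

μ = 159.04, σ = 43.27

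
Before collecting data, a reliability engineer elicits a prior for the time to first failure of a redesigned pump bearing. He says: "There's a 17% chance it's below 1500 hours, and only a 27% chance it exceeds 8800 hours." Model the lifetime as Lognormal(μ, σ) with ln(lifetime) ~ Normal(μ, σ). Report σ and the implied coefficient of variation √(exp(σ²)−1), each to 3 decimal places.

If T ~ Lognormal(μ,σ) then ln T ~ Normal(μ,σ), so the p-quantile of ln T is μ + z_p·σ.
ln(1500) = 7.313 and ln(8800) = 9.083; z_{0.17} = -0.9542, z_{0.73} = 0.6128.
σ = (9.083 − 7.313)/(0.6128 − (-0.9542)) = 1.129.
μ = 7.313 − (-0.9542)·1.129 = 8.391.
CV = √(exp(σ²)−1) = √(exp(1.2749)−1) = 1.606.

σ ≈ 1.129, CV ≈ 1.606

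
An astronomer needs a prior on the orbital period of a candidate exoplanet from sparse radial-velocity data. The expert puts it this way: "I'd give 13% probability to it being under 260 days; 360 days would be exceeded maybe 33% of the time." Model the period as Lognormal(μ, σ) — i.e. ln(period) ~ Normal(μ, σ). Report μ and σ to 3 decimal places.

If T ~ Lognormal(μ,σ) then ln T ~ Normal(μ,σ), so the p-quantile of ln T is μ + z_p·σ.
ln(260) = 5.561 and ln(360) = 5.886; z_{0.13} = -1.126, z_{0.67} = 0.4399.
σ = (5.886 − 5.561)/(0.4399 − (-1.126)) = 0.208.
μ = 5.561 − (-1.126)·0.208 = 5.795.

μ ≈ 5.795, σ ≈ 0.208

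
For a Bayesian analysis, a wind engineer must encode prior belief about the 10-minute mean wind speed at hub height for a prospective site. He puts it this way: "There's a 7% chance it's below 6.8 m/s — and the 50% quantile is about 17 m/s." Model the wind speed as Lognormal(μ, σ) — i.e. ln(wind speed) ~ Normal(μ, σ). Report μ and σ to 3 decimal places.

μ ≈ 2.833, σ ≈ 0.621

If T ~ Lognormal(μ,σ) then ln T ~ Normal(μ,σ), so the p-quantile of ln T is μ + z_p·σ.
ln(6.8) = 1.917 and ln(17) = 2.833; z_{0.07} = -1.476, z_{0.5} = 0.
σ = (2.833 − 1.917)/(0 − (-1.476)) = 0.621.
μ = 1.917 − (-1.476)·0.621 = 2.833.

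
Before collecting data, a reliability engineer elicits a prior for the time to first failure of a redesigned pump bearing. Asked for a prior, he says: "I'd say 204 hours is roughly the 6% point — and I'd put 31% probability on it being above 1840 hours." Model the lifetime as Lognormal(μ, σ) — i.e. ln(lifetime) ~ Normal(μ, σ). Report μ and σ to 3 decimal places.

μ ≈ 6.986, σ ≈ 1.073

If T ~ Lognormal(μ,σ) then ln T ~ Normal(μ,σ), so the p-quantile of ln T is μ + z_p·σ.
ln(204) = 5.318 and ln(1840) = 7.518; z_{0.06} = -1.555, z_{0.69} = 0.4959.
σ = (7.518 − 5.318)/(0.4959 − (-1.555)) = 1.073.
μ = 5.318 − (-1.555)·1.073 = 6.986.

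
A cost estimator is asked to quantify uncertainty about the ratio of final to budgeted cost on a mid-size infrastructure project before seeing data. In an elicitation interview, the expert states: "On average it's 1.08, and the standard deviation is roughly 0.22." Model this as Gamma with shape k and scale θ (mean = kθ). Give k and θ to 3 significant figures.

k ≈ 24.1, θ ≈ 0.0448

For Gamma(k, scale θ): mean = kθ, variance = kθ², so CV = 1/√k.
CV = SD/mean = 0.22/1.08 = 0.2037, hence k = 1/CV² = 24.1.
Then θ = mean/k = 1.08/24.1 = 0.0448.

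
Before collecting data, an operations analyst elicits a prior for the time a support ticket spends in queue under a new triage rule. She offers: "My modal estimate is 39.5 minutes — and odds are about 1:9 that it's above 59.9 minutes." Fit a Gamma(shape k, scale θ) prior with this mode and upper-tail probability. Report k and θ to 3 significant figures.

Gamma(k,θ) with k>1 has mode (k−1)θ, so θ = 39.5/(k−1).
Need P(X < 59.9) = 0.9 with θ tied to k this way. Start at k = 2, θ = 39.5: P(X<59.9) ≈ 0.448.
Too low — raise k to concentrate. Iterating converges to k ≈ 11.7.
Then θ = 39.5/(11.7−1) ≈ 3.68.

k ≈ 11.7, θ ≈ 3.68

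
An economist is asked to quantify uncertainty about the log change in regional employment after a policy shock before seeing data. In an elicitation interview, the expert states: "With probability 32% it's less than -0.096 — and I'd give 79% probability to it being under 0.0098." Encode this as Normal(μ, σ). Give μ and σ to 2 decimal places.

μ = -0.06, σ = 0.08

The p-quantile of Normal(μ,σ) is μ + z_p·σ, with z_{0.32} = -0.4677 and z_{0.79} = 0.8064.
Eliminate σ: μ = (z₂·x₁ − z₁·x₂)/(z₂ − z₁) = (0.8064·-0.096 − (-0.4677)·0.0098)/1.274 = -0.06.
Then σ = (x₂ − x₁)/(z₂ − z₁) = (0.0098 − -0.096)/1.274 = 0.08.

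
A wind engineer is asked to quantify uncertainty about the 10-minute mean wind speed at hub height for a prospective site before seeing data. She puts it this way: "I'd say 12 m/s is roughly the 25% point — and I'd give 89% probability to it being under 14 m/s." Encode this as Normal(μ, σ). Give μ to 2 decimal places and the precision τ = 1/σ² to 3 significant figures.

μ = 12.71, τ = 0.903

For Normal(μ,σ), the p-quantile is μ + z_p·σ. Here z_{0.25} = -0.6745, z_{0.89} = 1.227.
So 12 = μ − 0.6745σ and 14 = μ + 1.227σ.
Subtracting: σ = (14 − 12)/(1.227 − (-0.6745)) = 1.05.
Then μ = 12 − (-0.6745)·1.05 = 12.71.
Precision τ = 1/σ² = 1/1.052² = 0.903.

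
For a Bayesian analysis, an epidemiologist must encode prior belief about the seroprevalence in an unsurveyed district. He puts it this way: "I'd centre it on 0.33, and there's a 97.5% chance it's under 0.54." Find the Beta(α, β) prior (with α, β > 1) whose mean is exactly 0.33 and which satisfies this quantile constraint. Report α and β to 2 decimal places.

With mean 0.33 fixed, write α = 0.33s, β = 0.67s where s = α+β.
Need P(θ < 0.54) = 0.975 under Beta(0.33s, 0.67s). Normal approximation: (q−m)/√(m(1−m)/s) ≈ z_{0.975} = 1.96, so s ≈ 0.33·0.67·(1.96)²/(0.54−0.33)² = 19.3.
At s = 19.3: P(θ<0.54) ≈ 0.970. Adjusting to match 0.975 gives s ≈ 20.85.
So α = 0.33·20.85 ≈ 6.88, β = 0.67·20.85 ≈ 13.97.

α ≈ 6.88, β ≈ 13.97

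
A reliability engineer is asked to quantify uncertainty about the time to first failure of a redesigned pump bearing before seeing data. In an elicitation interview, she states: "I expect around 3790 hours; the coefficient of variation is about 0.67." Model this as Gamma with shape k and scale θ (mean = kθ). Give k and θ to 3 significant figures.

For Gamma(k, scale θ): mean = kθ, variance = kθ², so CV = 1/√k.
CV = 0.67, hence k = 1/CV² = 2.23.
Then θ = mean/k = 3790/2.23 = 1700.

k ≈ 2.23, θ ≈ 1700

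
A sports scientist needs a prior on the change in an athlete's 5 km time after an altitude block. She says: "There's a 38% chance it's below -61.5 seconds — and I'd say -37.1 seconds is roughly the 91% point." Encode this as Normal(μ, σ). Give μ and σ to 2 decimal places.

μ = -56.97, σ = 14.82

The p-quantile of Normal(μ,σ) is μ + z_p·σ, with z_{0.38} = -0.3055 and z_{0.91} = 1.341.
Eliminate σ: μ = (z₂·x₁ − z₁·x₂)/(z₂ − z₁) = (1.341·-61.5 − (-0.3055)·-37.1)/1.646 = -56.97.
Then σ = (x₂ − x₁)/(z₂ − z₁) = (-37.1 − -61.5)/1.646 = 14.82.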